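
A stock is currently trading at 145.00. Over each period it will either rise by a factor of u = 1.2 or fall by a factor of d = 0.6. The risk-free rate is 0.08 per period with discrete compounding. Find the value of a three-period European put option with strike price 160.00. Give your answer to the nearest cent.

Risk-neutral probability p = (1 + 0.08 − 0.6)/(1.2 − 0.6) = 0.4800/0.6000 = 0.8000
Terminal stock prices: S_uuu = 250.6, S_uud = 125.3, S_udd = 62.64, S_ddd = 31.32
Terminal payoffs (K − S): max(-90.56, 0) = 0, max(34.72, 0) = 34.72, max(97.36, 0) = 97.36, max(128.7, 0) = 128.7
Node uu (S = 208.8): V_uu = 1/1.08·[0.8000·0.0000 + 0.2000·34.7200] = 6.4296
Node ud (S = 104.4): V_ud = 1/1.08·[0.8000·34.7200 + 0.2000·97.3600] = 43.7481
Node dd (S = 52.2): V_dd = 1/1.08·[0.8000·97.3600 + 0.2000·128.6800] = 95.9481
Node u (S = 174): V_u = 1/1.08·[0.8000·6.4296 + 0.2000·43.7481] = 12.8642
Node d (S = 87): V_d = 1/1.08·[0.8000·43.7481 + 0.2000·95.9481] = 50.1742
Node 0 (S = 145): V_0 = 1/1.08·[0.8000·12.8642 + 0.2000·50.1742] = 18.8206

18.82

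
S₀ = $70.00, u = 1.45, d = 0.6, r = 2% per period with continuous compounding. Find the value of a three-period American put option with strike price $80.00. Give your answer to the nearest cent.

Risk-neutral probability p = (e^0.02 − 0.6)/(1.45 − 0.6) = 0.4202/0.8500 = 0.4944
Terminal stock prices: S_uuu = 213.4, S_uud = 88.31, S_udd = 36.54, S_ddd = 15.12
Terminal payoffs (K − S): max(-133.4, 0) = 0, max(-8.305, 0) = 0, max(43.46, 0) = 43.46, max(64.88, 0) = 64.88
Node uu (S = 147.2): continuation = e^(−0.02)·[0.4944·0.0000 + 0.5056·0.0000] = 0.0000; exercise value = 0.0000 ≤ continuation, so V_uu = 0.0000
Node ud (S = 60.9): continuation = e^(−0.02)·[0.4944·0.0000 + 0.5056·43.4600] = 21.5402; exercise value = 19.1000 ≤ continuation, so V_ud = 21.5402
Node dd (S = 25.2): continuation = e^(−0.02)·[0.4944·43.4600 + 0.5056·64.8800] = 53.2159; exercise value = 54.8000 > continuation, so V_dd = 54.8000 (exercise)
Node u (S = 101.5): continuation = e^(−0.02)·[0.4944·0.0000 + 0.5056·21.5402] = 10.6760; exercise value = 0.0000 ≤ continuation, so V_u = 10.6760
Node d (S = 42): continuation = e^(−0.02)·[0.4944·21.5402 + 0.5056·54.8000] = 37.5983; exercise value = 38.0000 > continuation, so V_d = 38.0000 (exercise)
Node 0 (S = 70): continuation = e^(−0.02)·[0.4944·10.6760 + 0.5056·38.0000] = 24.0073; exercise value = 10.0000 ≤ continuation, so V_0 = 24.0073

$24.01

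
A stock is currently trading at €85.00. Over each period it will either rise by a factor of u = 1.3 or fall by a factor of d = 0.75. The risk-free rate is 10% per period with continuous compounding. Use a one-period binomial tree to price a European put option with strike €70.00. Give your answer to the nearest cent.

Risk-neutral probability p = (e^0.1 − 0.75)/(1.3 − 0.75) = 0.3552/0.5500 = 0.6458
Terminal stock prices: S_u = 110.5, S_d = 63.75
Terminal payoffs (K − S): max(-40.5, 0) = 0, max(6.25, 0) = 6.25
Node 0 (S = 85): V_0 = e^(−0.1)·[0.6458·0.0000 + 0.3542·6.2500] = 2.0033

€2.00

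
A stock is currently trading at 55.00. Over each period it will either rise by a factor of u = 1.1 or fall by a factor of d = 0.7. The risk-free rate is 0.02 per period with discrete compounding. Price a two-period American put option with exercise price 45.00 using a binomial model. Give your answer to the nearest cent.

1.68

Risk-neutral probability p = (1 + 0.02 − 0.7)/(1.1 − 0.7) = 0.3200/0.4000 = 0.8000
Terminal stock prices: S_uu = 66.55, S_ud = 42.35, S_dd = 26.95
Terminal payoffs (K − S): max(-21.55, 0) = 0, max(2.65, 0) = 2.65, max(18.05, 0) = 18.05
Node u (S = 60.5): continuation = 1/1.02·[0.8000·0.0000 + 0.2000·2.6500] = 0.5196; exercise value = 0.0000 ≤ continuation, so V_u = 0.5196
Node d (S = 38.5): continuation = 1/1.02·[0.8000·2.6500 + 0.2000·18.0500] = 5.6176; exercise value = 6.5000 > continuation, so V_d = 6.5000 (exercise)
Node 0 (S = 55): continuation = 1/1.02·[0.8000·0.5196 + 0.2000·6.5000] = 1.6820; exercise value = 0.0000 ≤ continuation, so V_0 = 1.6820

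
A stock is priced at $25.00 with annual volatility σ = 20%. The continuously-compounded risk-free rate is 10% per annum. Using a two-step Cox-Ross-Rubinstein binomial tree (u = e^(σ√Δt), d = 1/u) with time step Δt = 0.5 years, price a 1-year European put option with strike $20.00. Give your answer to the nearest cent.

$0.13

CRR parameters: u = e^(σ√Δt) = e^(0.2·√0.5) = 1.1519, d = 1/u = 0.8681
Per-period rate: rΔt = 0.1·0.5 = 0.05, so R = e^0.05 = 1.0513
Risk-neutral probability p = (e^0.05 − 0.8681)/(1.1519 − 0.8681) = 0.1831/0.2838 = 0.6454
Terminal stock prices: S_uu = 33.17, S_ud = 25, S_dd = 18.84
Terminal payoffs (K − S): max(-13.17, 0) = 0, max(-5, 0) = 0, max(1.159, 0) = 1.159
Node u (S = 28.8): V_u = e^(−0.05)·[0.6454·0.0000 + 0.3546·0.0000] = 0.0000
Node d (S = 21.7): V_d = e^(−0.05)·[0.6454·0.0000 + 0.3546·1.1590] = 0.3910
Node 0 (S = 25): V_0 = e^(−0.05)·[0.6454·0.0000 + 0.3546·0.3910] = 0.1319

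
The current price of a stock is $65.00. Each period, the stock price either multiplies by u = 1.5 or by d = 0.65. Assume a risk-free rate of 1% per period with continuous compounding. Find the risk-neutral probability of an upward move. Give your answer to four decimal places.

p = 0.4236

Risk-neutral probability p = (e^0.01 − 0.65)/(1.5 − 0.65) = 0.3601/0.8500 = 0.4236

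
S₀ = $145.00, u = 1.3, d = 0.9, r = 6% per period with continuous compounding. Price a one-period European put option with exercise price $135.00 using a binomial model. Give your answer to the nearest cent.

Risk-neutral probability p = (e^0.06 − 0.9)/(1.3 − 0.9) = 0.1618/0.4000 = 0.4046
Terminal stock prices: S_u = 188.5, S_d = 130.5
Terminal payoffs (K − S): max(-53.5, 0) = 0, max(4.5, 0) = 4.5
Node 0 (S = 145): V_0 = e^(−0.06)·[0.4046·0.0000 + 0.5954·4.5000] = 2.5233

$2.52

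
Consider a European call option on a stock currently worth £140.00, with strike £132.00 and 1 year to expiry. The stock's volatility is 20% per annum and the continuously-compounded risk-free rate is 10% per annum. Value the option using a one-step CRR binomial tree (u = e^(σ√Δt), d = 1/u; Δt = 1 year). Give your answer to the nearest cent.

£25.10

CRR parameters: u = e^(σ√Δt) = e^(0.2·√1) = 1.2214, d = 1/u = 0.8187
Per-period rate: rΔt = 0.1·1 = 0.1, so R = e^0.1 = 1.1052
Risk-neutral probability p = (e^0.1 − 0.8187)/(1.2214 − 0.8187) = 0.2864/0.4027 = 0.7113
Terminal stock prices: S_u = 171, S_d = 114.6
Terminal payoffs (S − K): max(39, 0) = 39, max(-17.38, 0) = 0
Node 0 (S = 140): V_0 = e^(−0.1)·[0.7113·38.9964 + 0.2887·0.0000] = 25.1002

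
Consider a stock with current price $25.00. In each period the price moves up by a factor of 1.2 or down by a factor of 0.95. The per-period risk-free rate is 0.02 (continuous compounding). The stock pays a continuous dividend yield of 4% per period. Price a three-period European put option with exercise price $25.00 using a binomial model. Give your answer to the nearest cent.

Per-period risk-free factor R = e^0.02 = 1.0202; dividend-adjusted growth = e^(0.02−0.04) = 0.9802.
Risk-neutral probability p = (0.9802 − 0.95)/(1.2 − 0.95) = 0.0302/0.2500 = 0.1208
Terminal stock prices: S_uuu = 43.2, S_uud = 34.2, S_udd = 27.07, S_ddd = 21.43
Terminal payoffs (K − S): max(-18.2, 0) = 0, max(-9.2, 0) = 0, max(-2.075, 0) = 0, max(3.566, 0) = 3.566
Node uu (S = 36): V_uu = e^(−0.02)·[0.1208·0.0000 + 0.8792·0.0000] = 0.0000
Node ud (S = 28.5): V_ud = e^(−0.02)·[0.1208·0.0000 + 0.8792·0.0000] = 0.0000
Node dd (S = 22.56): V_dd = e^(−0.02)·[0.1208·0.0000 + 0.8792·3.5656] = 3.0728
Node u (S = 30): V_u = e^(−0.02)·[0.1208·0.0000 + 0.8792·0.0000] = 0.0000
Node d (S = 23.75): V_d = e^(−0.02)·[0.1208·0.0000 + 0.8792·3.0728] = 2.6482
Node 0 (S = 25): V_0 = e^(−0.02)·[0.1208·0.0000 + 0.8792·2.6482] = 2.2822

$2.28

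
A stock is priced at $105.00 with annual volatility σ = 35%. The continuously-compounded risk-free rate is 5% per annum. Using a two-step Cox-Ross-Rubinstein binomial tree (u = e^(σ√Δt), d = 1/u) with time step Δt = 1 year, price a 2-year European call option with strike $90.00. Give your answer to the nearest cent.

$32.64

CRR parameters: u = e^(σ√Δt) = e^(0.35·√1) = 1.4191, d = 1/u = 0.7047
Per-period rate: rΔt = 0.05·1 = 0.05, so R = e^0.05 = 1.0513
Risk-neutral probability p = (e^0.05 − 0.7047)/(1.4191 − 0.7047) = 0.3466/0.7144 = 0.4852
Terminal stock prices: S_uu = 211.4, S_ud = 105, S_dd = 52.14
Terminal payoffs (S − K): max(121.4, 0) = 121.4, max(15, 0) = 15, max(-37.86, 0) = 0
Node u (S = 149): V_u = e^(−0.05)·[0.4852·121.4440 + 0.5148·15.0000] = 63.3914
Node d (S = 73.99): V_d = e^(−0.05)·[0.4852·15.0000 + 0.5148·0.0000] = 6.9224
Node 0 (S = 105): V_0 = e^(−0.05)·[0.4852·63.3914 + 0.5148·6.9224] = 32.6448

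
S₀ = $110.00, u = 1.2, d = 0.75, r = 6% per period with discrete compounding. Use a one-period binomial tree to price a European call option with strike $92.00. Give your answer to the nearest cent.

$26.00

Risk-neutral probability p = (1 + 0.06 − 0.75)/(1.2 − 0.75) = 0.3100/0.4500 = 0.6889
Terminal stock prices: S_u = 132, S_d = 82.5
Terminal payoffs (S − K): max(40, 0) = 40, max(-9.5, 0) = 0
Node 0 (S = 110): V_0 = 1/1.06·[0.6889·40.0000 + 0.3111·0.0000] = 25.9958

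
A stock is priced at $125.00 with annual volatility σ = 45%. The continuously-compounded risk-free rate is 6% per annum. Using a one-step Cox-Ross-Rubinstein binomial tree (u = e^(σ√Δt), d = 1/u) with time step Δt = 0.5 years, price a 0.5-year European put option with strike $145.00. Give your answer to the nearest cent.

$27.90

CRR parameters: u = e^(σ√Δt) = e^(0.45·√0.5) = 1.3746, d = 1/u = 0.7275
Per-period rate: rΔt = 0.06·0.5 = 0.03, so R = e^0.03 = 1.0305
Risk-neutral probability p = (e^0.03 − 0.7275)/(1.3746 − 0.7275) = 0.3030/0.6472 = 0.4682
Terminal stock prices: S_u = 171.8, S_d = 90.93
Terminal payoffs (K − S): max(-26.83, 0) = 0, max(54.07, 0) = 54.07
Node 0 (S = 125): V_0 = e^(−0.03)·[0.4682·0.0000 + 0.5318·54.0677] = 27.9049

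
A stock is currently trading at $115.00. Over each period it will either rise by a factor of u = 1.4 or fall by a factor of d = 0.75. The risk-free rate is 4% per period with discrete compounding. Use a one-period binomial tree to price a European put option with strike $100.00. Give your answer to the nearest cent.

Risk-neutral probability p = (1 + 0.04 − 0.75)/(1.4 − 0.75) = 0.2900/0.6500 = 0.4462
Terminal stock prices: S_u = 161, S_d = 86.25
Terminal payoffs (K − S): max(-61, 0) = 0, max(13.75, 0) = 13.75
Node 0 (S = 115): V_0 = 1/1.04·[0.4462·0.0000 + 0.5538·13.7500] = 7.3225

$7.32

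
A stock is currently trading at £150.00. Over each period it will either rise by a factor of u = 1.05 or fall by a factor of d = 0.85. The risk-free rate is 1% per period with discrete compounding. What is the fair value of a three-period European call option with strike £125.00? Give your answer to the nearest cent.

£29.98

Risk-neutral probability p = (1 + 0.01 − 0.85)/(1.05 − 0.85) = 0.1600/0.2000 = 0.8000
Terminal stock prices: S_uuu = 173.6, S_uud = 140.6, S_udd = 113.8, S_ddd = 92.12
Terminal payoffs (S − K): max(48.64, 0) = 48.64, max(15.57, 0) = 15.57, max(-11.21, 0) = 0, max(-32.88, 0) = 0
Node uu (S = 165.4): V_uu = 1/1.01·[0.8000·48.6438 + 0.2000·15.5687] = 41.6126
Node ud (S = 133.9): V_ud = 1/1.01·[0.8000·15.5687 + 0.2000·0.0000] = 12.3317
Node dd (S = 108.4): V_dd = 1/1.01·[0.8000·0.0000 + 0.2000·0.0000] = 0.0000
Node u (S = 157.5): V_u = 1/1.01·[0.8000·41.6126 + 0.2000·12.3317] = 35.4024
Node d (S = 127.5): V_d = 1/1.01·[0.8000·12.3317 + 0.2000·0.0000] = 9.7677
Node 0 (S = 150): V_0 = 1/1.01·[0.8000·35.4024 + 0.2000·9.7677] = 29.9757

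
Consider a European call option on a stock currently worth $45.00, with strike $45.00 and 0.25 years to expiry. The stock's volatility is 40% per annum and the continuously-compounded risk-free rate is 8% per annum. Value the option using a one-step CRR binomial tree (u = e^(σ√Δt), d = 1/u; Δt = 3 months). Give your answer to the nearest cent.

CRR parameters: u = e^(σ√Δt) = e^(0.4·√0.25) = 1.2214, d = 1/u = 0.8187
Per-period rate: rΔt = 0.08·0.25 = 0.02, so R = e^0.02 = 1.0202
Risk-neutral probability p = (e^0.02 − 0.8187)/(1.2214 − 0.8187) = 0.2015/0.4027 = 0.5003
Terminal stock prices: S_u = 54.96, S_d = 36.84
Terminal payoffs (S − K): max(9.963, 0) = 9.963, max(-8.157, 0) = 0
Node 0 (S = 45): V_0 = e^(−0.02)·[0.5003·9.9631 + 0.4997·0.0000] = 4.8862

$4.89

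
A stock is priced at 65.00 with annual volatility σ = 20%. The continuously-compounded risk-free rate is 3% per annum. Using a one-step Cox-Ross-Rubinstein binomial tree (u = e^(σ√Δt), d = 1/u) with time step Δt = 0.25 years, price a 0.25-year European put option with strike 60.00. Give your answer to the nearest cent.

0.57

CRR parameters: u = e^(σ√Δt) = e^(0.2·√0.25) = 1.1052, d = 1/u = 0.9048
Per-period rate: rΔt = 0.03·0.25 = 0.0075, so R = e^0.0075 = 1.0075
Risk-neutral probability p = (e^0.0075 − 0.9048)/(1.1052 − 0.9048) = 0.1027/0.2003 = 0.5126
Terminal stock prices: S_u = 71.84, S_d = 58.81
Terminal payoffs (K − S): max(-11.84, 0) = 0, max(1.186, 0) = 1.186
Node 0 (S = 65): V_0 = e^(−0.0075)·[0.5126·0.0000 + 0.4874·1.1856] = 0.5735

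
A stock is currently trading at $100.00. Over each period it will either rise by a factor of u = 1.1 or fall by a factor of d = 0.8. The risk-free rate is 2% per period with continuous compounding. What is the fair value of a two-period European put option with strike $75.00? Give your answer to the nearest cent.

$0.75

Risk-neutral probability p = (e^0.02 − 0.8)/(1.1 − 0.8) = 0.2202/0.3000 = 0.7340
Terminal stock prices: S_uu = 121, S_ud = 88, S_dd = 64
Terminal payoffs (K − S): max(-46, 0) = 0, max(-13, 0) = 0, max(11, 0) = 11
Node u (S = 110): V_u = e^(−0.02)·[0.7340·0.0000 + 0.2660·0.0000] = 0.0000
Node d (S = 80): V_d = e^(−0.02)·[0.7340·0.0000 + 0.2660·11.0000] = 2.8680
Node 0 (S = 100): V_0 = e^(−0.02)·[0.7340·0.0000 + 0.2660·2.8680] = 0.7478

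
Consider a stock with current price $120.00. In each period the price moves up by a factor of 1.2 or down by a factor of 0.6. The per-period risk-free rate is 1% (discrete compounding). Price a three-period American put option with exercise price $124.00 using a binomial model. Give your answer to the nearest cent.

Risk-neutral probability p = (1 + 0.01 − 0.6)/(1.2 − 0.6) = 0.4100/0.6000 = 0.6833
Terminal stock prices: S_uuu = 207.4, S_uud = 103.7, S_udd = 51.84, S_ddd = 25.92
Terminal payoffs (K − S): max(-83.36, 0) = 0, max(20.32, 0) = 20.32, max(72.16, 0) = 72.16, max(98.08, 0) = 98.08
Node uu (S = 172.8): continuation = 1/1.01·[0.6833·0.0000 + 0.3167·20.3200] = 6.3710; exercise value = 0.0000 ≤ continuation, so V_uu = 6.3710
Node ud (S = 86.4): continuation = 1/1.01·[0.6833·20.3200 + 0.3167·72.1600] = 36.3723; exercise value = 37.6000 > continuation, so V_ud = 37.6000 (exercise)
Node dd (S = 43.2): continuation = 1/1.01·[0.6833·72.1600 + 0.3167·98.0800] = 79.5723; exercise value = 80.8000 > continuation, so V_dd = 80.8000 (exercise)
Node u (S = 144): continuation = 1/1.01·[0.6833·6.3710 + 0.3167·37.6000] = 16.0992; exercise value = 0.0000 ≤ continuation, so V_u = 16.0992
Node d (S = 72): continuation = 1/1.01·[0.6833·37.6000 + 0.3167·80.8000] = 50.7723; exercise value = 52.0000 > continuation, so V_d = 52.0000 (exercise)
Node 0 (S = 120): continuation = 1/1.01·[0.6833·16.0992 + 0.3167·52.0000] = 27.1958; exercise value = 4.0000 ≤ continuation, so V_0 = 27.1958

$27.20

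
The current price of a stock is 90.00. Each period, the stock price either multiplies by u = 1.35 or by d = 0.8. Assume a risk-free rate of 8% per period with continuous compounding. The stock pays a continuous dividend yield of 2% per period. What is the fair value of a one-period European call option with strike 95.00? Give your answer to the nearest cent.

Per-period risk-free factor R = e^0.08 = 1.0833; dividend-adjusted growth = e^(0.08−0.02) = 1.0618.
Risk-neutral probability p = (1.0618 − 0.8)/(1.35 − 0.8) = 0.2618/0.5500 = 0.4761
Terminal stock prices: S_u = 121.5, S_d = 72
Terminal payoffs (S − K): max(26.5, 0) = 26.5, max(-23, 0) = 0
Node 0 (S = 90): V_0 = e^(−0.08)·[0.4761·26.5000 + 0.5239·0.0000] = 11.6458

11.65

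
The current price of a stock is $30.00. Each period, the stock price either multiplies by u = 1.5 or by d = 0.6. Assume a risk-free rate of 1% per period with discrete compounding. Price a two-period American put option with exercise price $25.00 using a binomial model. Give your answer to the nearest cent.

$4.13

Risk-neutral probability p = (1 + 0.01 − 0.6)/(1.5 − 0.6) = 0.4100/0.9000 = 0.4556
Terminal stock prices: S_uu = 67.5, S_ud = 27, S_dd = 10.8
Terminal payoffs (K − S): max(-42.5, 0) = 0, max(-2, 0) = 0, max(14.2, 0) = 14.2
Node u (S = 45): continuation = 1/1.01·[0.4556·0.0000 + 0.5444·0.0000] = 0.0000; exercise value = 0.0000 ≤ continuation, so V_u = 0.0000
Node d (S = 18): continuation = 1/1.01·[0.4556·0.0000 + 0.5444·14.2000] = 7.6546; exercise value = 7.0000 ≤ continuation, so V_d = 7.6546
Node 0 (S = 30): continuation = 1/1.01·[0.4556·0.0000 + 0.5444·7.6546] = 4.1262; exercise value = 0.0000 ≤ continuation, so V_0 = 4.1262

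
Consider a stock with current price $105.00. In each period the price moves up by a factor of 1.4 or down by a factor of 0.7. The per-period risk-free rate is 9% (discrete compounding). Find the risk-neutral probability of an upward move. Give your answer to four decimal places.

Risk-neutral probability p = (1 + 0.09 − 0.7)/(1.4 − 0.7) = 0.3900/0.7000 = 0.5571

p = 0.5571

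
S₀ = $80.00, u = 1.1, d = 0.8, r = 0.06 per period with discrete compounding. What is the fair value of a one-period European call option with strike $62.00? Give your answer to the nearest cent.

$21.51

Risk-neutral probability p = (1 + 0.06 − 0.8)/(1.1 − 0.8) = 0.2600/0.3000 = 0.8667
Terminal stock prices: S_u = 88, S_d = 64
Terminal payoffs (S − K): max(26, 0) = 26, max(2, 0) = 2
Node 0 (S = 80): V_0 = 1/1.06·[0.8667·26.0000 + 0.1333·2.0000] = 21.5094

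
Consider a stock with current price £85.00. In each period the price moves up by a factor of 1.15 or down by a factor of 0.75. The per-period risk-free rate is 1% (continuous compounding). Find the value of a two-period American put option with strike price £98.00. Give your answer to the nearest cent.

£17.37

Risk-neutral probability p = (e^0.01 − 0.75)/(1.15 − 0.75) = 0.2601/0.4000 = 0.6501
Terminal stock prices: S_uu = 112.4, S_ud = 73.31, S_dd = 47.81
Terminal payoffs (K − S): max(-14.41, 0) = 0, max(24.69, 0) = 24.69, max(50.19, 0) = 50.19
Node u (S = 97.75): continuation = e^(−0.01)·[0.6501·0.0000 + 0.3499·24.6875] = 8.5516; exercise value = 0.2500 ≤ continuation, so V_u = 8.5516
Node d (S = 63.75): continuation = e^(−0.01)·[0.6501·24.6875 + 0.3499·50.1875] = 33.2749; exercise value = 34.2500 > continuation, so V_d = 34.2500 (exercise)
Node 0 (S = 85): continuation = e^(−0.01)·[0.6501·8.5516 + 0.3499·34.2500] = 17.3683; exercise value = 13.0000 ≤ continuation, so V_0 = 17.3683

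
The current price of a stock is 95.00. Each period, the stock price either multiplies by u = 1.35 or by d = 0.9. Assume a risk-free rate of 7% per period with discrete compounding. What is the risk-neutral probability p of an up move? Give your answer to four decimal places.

Risk-neutral probability p = (1 + 0.07 − 0.9)/(1.35 − 0.9) = 0.1700/0.4500 = 0.3778

p = 0.3778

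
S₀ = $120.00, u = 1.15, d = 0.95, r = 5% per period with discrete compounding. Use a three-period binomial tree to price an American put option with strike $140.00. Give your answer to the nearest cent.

$20.00

Risk-neutral probability p = (1 + 0.05 − 0.95)/(1.15 − 0.95) = 0.1000/0.2000 = 0.5000
Terminal stock prices: S_uuu = 182.5, S_uud = 150.8, S_udd = 124.5, S_ddd = 102.9
Terminal payoffs (K − S): max(-42.5, 0) = 0, max(-10.76, 0) = 0, max(15.45, 0) = 15.45, max(37.12, 0) = 37.12
Node uu (S = 158.7): continuation = 1/1.05·[0.5000·0.0000 + 0.5000·0.0000] = 0.0000; exercise value = 0.0000 ≤ continuation, so V_uu = 0.0000
Node ud (S = 131.1): continuation = 1/1.05·[0.5000·0.0000 + 0.5000·15.4550] = 7.3595; exercise value = 8.9000 > continuation, so V_ud = 8.9000 (exercise)
Node dd (S = 108.3): continuation = 1/1.05·[0.5000·15.4550 + 0.5000·37.1150] = 25.0333; exercise value = 31.7000 > continuation, so V_dd = 31.7000 (exercise)
Node u (S = 138): continuation = 1/1.05·[0.5000·0.0000 + 0.5000·8.9000] = 4.2381; exercise value = 2.0000 ≤ continuation, so V_u = 4.2381
Node d (S = 114): continuation = 1/1.05·[0.5000·8.9000 + 0.5000·31.7000] = 19.3333; exercise value = 26.0000 > continuation, so V_d = 26.0000 (exercise)
Node 0 (S = 120): continuation = 1/1.05·[0.5000·4.2381 + 0.5000·26.0000] = 14.3991; exercise value = 20.0000 > continuation, so V_0 = 20.0000 (exercise)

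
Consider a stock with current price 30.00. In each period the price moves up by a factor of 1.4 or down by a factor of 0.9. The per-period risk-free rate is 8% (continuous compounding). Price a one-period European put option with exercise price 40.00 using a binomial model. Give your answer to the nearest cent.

7.60

Risk-neutral probability p = (e^0.08 − 0.9)/(1.4 − 0.9) = 0.1833/0.5000 = 0.3666
Terminal stock prices: S_u = 42, S_d = 27
Terminal payoffs (K − S): max(-2, 0) = 0, max(13, 0) = 13
Node 0 (S = 30): V_0 = e^(−0.08)·[0.3666·0.0000 + 0.6334·13.0000] = 7.6014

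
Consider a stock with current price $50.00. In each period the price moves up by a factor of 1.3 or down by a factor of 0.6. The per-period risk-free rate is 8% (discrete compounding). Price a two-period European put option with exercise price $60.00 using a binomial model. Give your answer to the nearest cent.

$11.32

Risk-neutral probability p = (1 + 0.08 − 0.6)/(1.3 − 0.6) = 0.4800/0.7000 = 0.6857
Terminal stock prices: S_uu = 84.5, S_ud = 39, S_dd = 18
Terminal payoffs (K − S): max(-24.5, 0) = 0, max(21, 0) = 21, max(42, 0) = 42
Node u (S = 65): V_u = 1/1.08·[0.6857·0.0000 + 0.3143·21.0000] = 6.1111
Node d (S = 30): V_d = 1/1.08·[0.6857·21.0000 + 0.3143·42.0000] = 25.5556
Node 0 (S = 50): V_0 = 1/1.08·[0.6857·6.1111 + 0.3143·25.5556] = 11.3169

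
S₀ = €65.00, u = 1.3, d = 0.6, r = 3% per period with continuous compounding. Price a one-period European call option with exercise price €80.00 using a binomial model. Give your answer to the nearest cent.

Risk-neutral probability p = (e^0.03 − 0.6)/(1.3 − 0.6) = 0.4305/0.7000 = 0.6149
Terminal stock prices: S_u = 84.5, S_d = 39
Terminal payoffs (S − K): max(4.5, 0) = 4.5, max(-41, 0) = 0
Node 0 (S = 65): V_0 = e^(−0.03)·[0.6149·4.5000 + 0.3851·0.0000] = 2.6854

€2.69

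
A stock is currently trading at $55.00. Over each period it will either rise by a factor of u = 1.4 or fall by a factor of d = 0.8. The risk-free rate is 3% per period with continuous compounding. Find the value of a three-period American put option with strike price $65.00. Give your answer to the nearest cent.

Risk-neutral probability p = (e^0.03 − 0.8)/(1.4 − 0.8) = 0.2305/0.6000 = 0.3841
Terminal stock prices: S_uuu = 150.9, S_uud = 86.24, S_udd = 49.28, S_ddd = 28.16
Terminal payoffs (K − S): max(-85.92, 0) = 0, max(-21.24, 0) = 0, max(15.72, 0) = 15.72, max(36.84, 0) = 36.84
Node uu (S = 107.8): continuation = e^(−0.03)·[0.3841·0.0000 + 0.6159·0.0000] = 0.0000; exercise value = 0.0000 ≤ continuation, so V_uu = 0.0000
Node ud (S = 61.6): continuation = e^(−0.03)·[0.3841·0.0000 + 0.6159·15.7200] = 9.3959; exercise value = 3.4000 ≤ continuation, so V_ud = 9.3959
Node dd (S = 35.2): continuation = e^(−0.03)·[0.3841·15.7200 + 0.6159·36.8400] = 27.8790; exercise value = 29.8000 > continuation, so V_dd = 29.8000 (exercise)
Node u (S = 77): continuation = e^(−0.03)·[0.3841·0.0000 + 0.6159·9.3959] = 5.6160; exercise value = 0.0000 ≤ continuation, so V_u = 5.6160
Node d (S = 44): continuation = e^(−0.03)·[0.3841·9.3959 + 0.6159·29.8000] = 21.3139; exercise value = 21.0000 ≤ continuation, so V_d = 21.3139
Node 0 (S = 55): continuation = e^(−0.03)·[0.3841·5.6160 + 0.6159·21.3139] = 14.8327; exercise value = 10.0000 ≤ continuation, so V_0 = 14.8327

$14.83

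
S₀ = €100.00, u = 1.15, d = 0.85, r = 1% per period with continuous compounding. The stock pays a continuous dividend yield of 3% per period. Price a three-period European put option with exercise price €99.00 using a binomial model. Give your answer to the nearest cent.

€13.06

Per-period risk-free factor R = e^0.01 = 1.0101; dividend-adjusted growth = e^(0.01−0.03) = 0.9802.
Risk-neutral probability p = (0.9802 − 0.85)/(1.15 − 0.85) = 0.1302/0.3000 = 0.4340
Terminal stock prices: S_uuu = 152.1, S_uud = 112.4, S_udd = 83.09, S_ddd = 61.41
Terminal payoffs (K − S): max(-53.09, 0) = 0, max(-13.41, 0) = 0, max(15.91, 0) = 15.91, max(37.59, 0) = 37.59
Node uu (S = 132.2): V_uu = e^(−0.01)·[0.4340·0.0000 + 0.5660·0.0000] = 0.0000
Node ud (S = 97.75): V_ud = e^(−0.01)·[0.4340·0.0000 + 0.5660·15.9125] = 8.9169
Node dd (S = 72.25): V_dd = e^(−0.01)·[0.4340·15.9125 + 0.5660·37.5875] = 27.9002
Node u (S = 115): V_u = e^(−0.01)·[0.4340·0.0000 + 0.5660·8.9169] = 4.9968
Node d (S = 85): V_d = e^(−0.01)·[0.4340·8.9169 + 0.5660·27.9002] = 19.4659
Node 0 (S = 100): V_0 = e^(−0.01)·[0.4340·4.9968 + 0.5660·19.4659] = 13.0552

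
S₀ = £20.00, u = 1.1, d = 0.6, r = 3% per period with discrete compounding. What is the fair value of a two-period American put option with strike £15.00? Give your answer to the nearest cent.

£0.61

Risk-neutral probability p = (1 + 0.03 − 0.6)/(1.1 − 0.6) = 0.4300/0.5000 = 0.8600
Terminal stock prices: S_uu = 24.2, S_ud = 13.2, S_dd = 7.2
Terminal payoffs (K − S): max(-9.2, 0) = 0, max(1.8, 0) = 1.8, max(7.8, 0) = 7.8
Node u (S = 22): continuation = 1/1.03·[0.8600·0.0000 + 0.1400·1.8000] = 0.2447; exercise value = 0.0000 ≤ continuation, so V_u = 0.2447
Node d (S = 12): continuation = 1/1.03·[0.8600·1.8000 + 0.1400·7.8000] = 2.5631; exercise value = 3.0000 > continuation, so V_d = 3.0000 (exercise)
Node 0 (S = 20): continuation = 1/1.03·[0.8600·0.2447 + 0.1400·3.0000] = 0.6120; exercise value = 0.0000 ≤ continuation, so V_0 = 0.6120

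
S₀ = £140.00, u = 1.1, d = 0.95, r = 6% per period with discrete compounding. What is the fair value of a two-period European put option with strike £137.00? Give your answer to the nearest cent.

£0.67

Risk-neutral probability p = (1 + 0.06 − 0.95)/(1.1 − 0.95) = 0.1100/0.1500 = 0.7333
Terminal stock prices: S_uu = 169.4, S_ud = 146.3, S_dd = 126.3
Terminal payoffs (K − S): max(-32.4, 0) = 0, max(-9.3, 0) = 0, max(10.65, 0) = 10.65
Node u (S = 154): V_u = 1/1.06·[0.7333·0.0000 + 0.2667·0.0000] = 0.0000
Node d (S = 133): V_d = 1/1.06·[0.7333·0.0000 + 0.2667·10.6500] = 2.6792
Node 0 (S = 140): V_0 = 1/1.06·[0.7333·0.0000 + 0.2667·2.6792] = 0.6740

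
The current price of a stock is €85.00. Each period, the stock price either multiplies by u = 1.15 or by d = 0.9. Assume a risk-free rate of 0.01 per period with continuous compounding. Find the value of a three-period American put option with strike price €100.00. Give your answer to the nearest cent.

Risk-neutral probability p = (e^0.01 − 0.9)/(1.15 − 0.9) = 0.1101/0.2500 = 0.4402
Terminal stock prices: S_uuu = 129.3, S_uud = 101.2, S_udd = 79.18, S_ddd = 61.97
Terminal payoffs (K − S): max(-29.27, 0) = 0, max(-1.171, 0) = 0, max(20.82, 0) = 20.82, max(38.03, 0) = 38.03
Node uu (S = 112.4): continuation = e^(−0.01)·[0.4402·0.0000 + 0.5598·0.0000] = 0.0000; exercise value = 0.0000 ≤ continuation, so V_uu = 0.0000
Node ud (S = 87.97): continuation = e^(−0.01)·[0.4402·0.0000 + 0.5598·20.8225] = 11.5404; exercise value = 12.0250 > continuation, so V_ud = 12.0250 (exercise)
Node dd (S = 68.85): continuation = e^(−0.01)·[0.4402·20.8225 + 0.5598·38.0350] = 30.1550; exercise value = 31.1500 > continuation, so V_dd = 31.1500 (exercise)
Node u (S = 97.75): continuation = e^(−0.01)·[0.4402·0.0000 + 0.5598·12.0250] = 6.6646; exercise value = 2.2500 ≤ continuation, so V_u = 6.6646
Node d (S = 76.5): continuation = e^(−0.01)·[0.4402·12.0250 + 0.5598·31.1500] = 22.5050; exercise value = 23.5000 > continuation, so V_d = 23.5000 (exercise)
Node 0 (S = 85): continuation = e^(−0.01)·[0.4402·6.6646 + 0.5598·23.5000] = 15.9290; exercise value = 15.0000 ≤ continuation, so V_0 = 15.9290

€15.93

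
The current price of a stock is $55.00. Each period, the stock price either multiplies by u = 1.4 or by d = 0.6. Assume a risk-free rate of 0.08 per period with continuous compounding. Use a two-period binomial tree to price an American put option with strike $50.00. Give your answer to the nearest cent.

$6.99

Risk-neutral probability p = (e^0.08 − 0.6)/(1.4 − 0.6) = 0.4833/0.8000 = 0.6041
Terminal stock prices: S_uu = 107.8, S_ud = 46.2, S_dd = 19.8
Terminal payoffs (K − S): max(-57.8, 0) = 0, max(3.8, 0) = 3.8, max(30.2, 0) = 30.2
Node u (S = 77): continuation = e^(−0.08)·[0.6041·0.0000 + 0.3959·3.8000] = 1.3887; exercise value = 0.0000 ≤ continuation, so V_u = 1.3887
Node d (S = 33): continuation = e^(−0.08)·[0.6041·3.8000 + 0.3959·30.2000] = 13.1558; exercise value = 17.0000 > continuation, so V_d = 17.0000 (exercise)
Node 0 (S = 55): continuation = e^(−0.08)·[0.6041·1.3887 + 0.3959·17.0000] = 6.9872; exercise value = 0.0000 ≤ continuation, so V_0 = 6.9872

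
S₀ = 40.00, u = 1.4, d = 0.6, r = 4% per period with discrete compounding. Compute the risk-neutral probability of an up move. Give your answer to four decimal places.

Risk-neutral probability p = (1 + 0.04 − 0.6)/(1.4 − 0.6) = 0.4400/0.8000 = 0.5500

p = 0.5500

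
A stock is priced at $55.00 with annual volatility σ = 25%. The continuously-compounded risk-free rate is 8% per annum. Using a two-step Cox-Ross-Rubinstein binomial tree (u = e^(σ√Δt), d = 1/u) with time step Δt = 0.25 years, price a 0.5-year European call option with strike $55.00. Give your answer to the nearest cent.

CRR parameters: u = e^(σ√Δt) = e^(0.25·√0.25) = 1.1331, d = 1/u = 0.8825
Per-period rate: rΔt = 0.08·0.25 = 0.02, so R = e^0.02 = 1.0202
Risk-neutral probability p = (e^0.02 − 0.8825)/(1.1331 − 0.8825) = 0.1377/0.2507 = 0.5494
Terminal stock prices: S_uu = 70.62, S_ud = 55, S_dd = 42.83
Terminal payoffs (S − K): max(15.62, 0) = 15.62, max(0, 0) = 0, max(-12.17, 0) = 0
Node u (S = 62.32): V_u = e^(−0.02)·[0.5494·15.6214 + 0.4506·0.0000] = 8.4122
Node d (S = 48.54): V_d = e^(−0.02)·[0.5494·0.0000 + 0.4506·0.0000] = 0.0000
Node 0 (S = 55): V_0 = e^(−0.02)·[0.5494·8.4122 + 0.4506·0.0000] = 4.5301

$4.53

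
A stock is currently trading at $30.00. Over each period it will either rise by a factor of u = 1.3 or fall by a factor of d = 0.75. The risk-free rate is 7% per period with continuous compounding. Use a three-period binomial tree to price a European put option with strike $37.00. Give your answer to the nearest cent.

Risk-neutral probability p = (e^0.07 − 0.75)/(1.3 − 0.75) = 0.3225/0.5500 = 0.5864
Terminal stock prices: S_uuu = 65.91, S_uud = 38.03, S_udd = 21.94, S_ddd = 12.66
Terminal payoffs (K − S): max(-28.91, 0) = 0, max(-1.025, 0) = 0, max(15.06, 0) = 15.06, max(24.34, 0) = 24.34
Node uu (S = 50.7): V_uu = e^(−0.07)·[0.5864·0.0000 + 0.4136·0.0000] = 0.0000
Node ud (S = 29.25): V_ud = e^(−0.07)·[0.5864·0.0000 + 0.4136·15.0625] = 5.8090
Node dd (S = 16.88): V_dd = e^(−0.07)·[0.5864·15.0625 + 0.4136·24.3438] = 17.6236
Node u (S = 39): V_u = e^(−0.07)·[0.5864·0.0000 + 0.4136·5.8090] = 2.2403
Node d (S = 22.5): V_d = e^(−0.07)·[0.5864·5.8090 + 0.4136·17.6236] = 9.9726
Node 0 (S = 30): V_0 = e^(−0.07)·[0.5864·2.2403 + 0.4136·9.9726] = 5.0709

$5.07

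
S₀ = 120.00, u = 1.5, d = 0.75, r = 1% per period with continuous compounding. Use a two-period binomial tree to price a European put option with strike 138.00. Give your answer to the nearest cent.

Risk-neutral probability p = (e^0.01 − 0.75)/(1.5 − 0.75) = 0.2601/0.7500 = 0.3467
Terminal stock prices: S_uu = 270, S_ud = 135, S_dd = 67.5
Terminal payoffs (K − S): max(-132, 0) = 0, max(3, 0) = 3, max(70.5, 0) = 70.5
Node u (S = 180): V_u = e^(−0.01)·[0.3467·0.0000 + 0.6533·3.0000] = 1.9403
Node d (S = 90): V_d = e^(−0.01)·[0.3467·3.0000 + 0.6533·70.5000] = 46.6269
Node 0 (S = 120): V_0 = e^(−0.01)·[0.3467·1.9403 + 0.6533·46.6269] = 30.8228

30.82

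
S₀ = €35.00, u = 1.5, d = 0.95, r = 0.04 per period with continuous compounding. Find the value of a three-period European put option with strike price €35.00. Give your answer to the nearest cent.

Risk-neutral probability p = (e^0.04 − 0.95)/(1.5 − 0.95) = 0.0908/0.5500 = 0.1651
Terminal stock prices: S_uuu = 118.1, S_uud = 74.81, S_udd = 47.38, S_ddd = 30.01
Terminal payoffs (K − S): max(-83.12, 0) = 0, max(-39.81, 0) = 0, max(-12.38, 0) = 0, max(4.992, 0) = 4.992
Node uu (S = 78.75): V_uu = e^(−0.04)·[0.1651·0.0000 + 0.8349·0.0000] = 0.0000
Node ud (S = 49.88): V_ud = e^(−0.04)·[0.1651·0.0000 + 0.8349·0.0000] = 0.0000
Node dd (S = 31.59): V_dd = e^(−0.04)·[0.1651·0.0000 + 0.8349·4.9919] = 4.0042
Node u (S = 52.5): V_u = e^(−0.04)·[0.1651·0.0000 + 0.8349·0.0000] = 0.0000
Node d (S = 33.25): V_d = e^(−0.04)·[0.1651·0.0000 + 0.8349·4.0042] = 3.2120
Node 0 (S = 35): V_0 = e^(−0.04)·[0.1651·0.0000 + 0.8349·3.2120] = 2.5765

€2.58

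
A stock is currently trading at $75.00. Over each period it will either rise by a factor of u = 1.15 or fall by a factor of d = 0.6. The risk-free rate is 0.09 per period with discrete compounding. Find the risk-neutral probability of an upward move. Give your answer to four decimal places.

p = 0.8909

Risk-neutral probability p = (1 + 0.09 − 0.6)/(1.15 − 0.6) = 0.4900/0.5500 = 0.8909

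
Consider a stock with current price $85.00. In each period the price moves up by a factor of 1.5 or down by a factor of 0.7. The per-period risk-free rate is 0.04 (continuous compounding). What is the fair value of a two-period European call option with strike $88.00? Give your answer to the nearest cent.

Risk-neutral probability p = (e^0.04 − 0.7)/(1.5 − 0.7) = 0.3408/0.8000 = 0.4260
Terminal stock prices: S_uu = 191.2, S_ud = 89.25, S_dd = 41.65
Terminal payoffs (S − K): max(103.2, 0) = 103.2, max(1.25, 0) = 1.25, max(-46.35, 0) = 0
Node u (S = 127.5): V_u = e^(−0.04)·[0.4260·103.2500 + 0.5740·1.2500] = 42.9505
Node d (S = 59.5): V_d = e^(−0.04)·[0.4260·1.2500 + 0.5740·0.0000] = 0.5116
Node 0 (S = 85): V_0 = e^(−0.04)·[0.4260·42.9505 + 0.5740·0.5116] = 17.8622

$17.86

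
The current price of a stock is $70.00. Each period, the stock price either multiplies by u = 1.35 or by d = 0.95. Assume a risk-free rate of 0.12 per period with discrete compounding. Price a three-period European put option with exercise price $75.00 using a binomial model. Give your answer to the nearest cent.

Risk-neutral probability p = (1 + 0.12 − 0.95)/(1.35 − 0.95) = 0.1700/0.4000 = 0.4250
Terminal stock prices: S_uuu = 172.2, S_uud = 121.2, S_udd = 85.29, S_ddd = 60.02
Terminal payoffs (K − S): max(-97.23, 0) = 0, max(-46.2, 0) = 0, max(-10.29, 0) = 0, max(14.98, 0) = 14.98
Node uu (S = 127.6): V_uu = 1/1.12·[0.4250·0.0000 + 0.5750·0.0000] = 0.0000
Node ud (S = 89.77): V_ud = 1/1.12·[0.4250·0.0000 + 0.5750·0.0000] = 0.0000
Node dd (S = 63.17): V_dd = 1/1.12·[0.4250·0.0000 + 0.5750·14.9838] = 7.6926
Node u (S = 94.5): V_u = 1/1.12·[0.4250·0.0000 + 0.5750·0.0000] = 0.0000
Node d (S = 66.5): V_d = 1/1.12·[0.4250·0.0000 + 0.5750·7.6926] = 3.9493
Node 0 (S = 70): V_0 = 1/1.12·[0.4250·0.0000 + 0.5750·3.9493] = 2.0275

$2.03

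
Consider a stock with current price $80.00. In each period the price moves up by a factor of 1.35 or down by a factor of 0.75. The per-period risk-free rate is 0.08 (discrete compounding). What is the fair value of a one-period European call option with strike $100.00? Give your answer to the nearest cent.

$4.07

Risk-neutral probability p = (1 + 0.08 − 0.75)/(1.35 − 0.75) = 0.3300/0.6000 = 0.5500
Terminal stock prices: S_u = 108, S_d = 60
Terminal payoffs (S − K): max(8, 0) = 8, max(-40, 0) = 0
Node 0 (S = 80): V_0 = 1/1.08·[0.5500·8.0000 + 0.4500·0.0000] = 4.0741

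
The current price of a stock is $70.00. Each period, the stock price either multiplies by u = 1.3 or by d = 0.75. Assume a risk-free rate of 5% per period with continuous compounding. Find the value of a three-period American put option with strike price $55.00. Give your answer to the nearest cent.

Risk-neutral probability p = (e^0.05 − 0.75)/(1.3 − 0.75) = 0.3013/0.5500 = 0.5478
Terminal stock prices: S_uuu = 153.8, S_uud = 88.73, S_udd = 51.19, S_ddd = 29.53
Terminal payoffs (K − S): max(-98.79, 0) = 0, max(-33.73, 0) = 0, max(3.812, 0) = 3.812, max(25.47, 0) = 25.47
Node uu (S = 118.3): continuation = e^(−0.05)·[0.5478·0.0000 + 0.4522·0.0000] = 0.0000; exercise value = 0.0000 ≤ continuation, so V_uu = 0.0000
Node ud (S = 68.25): continuation = e^(−0.05)·[0.5478·0.0000 + 0.4522·3.8125] = 1.6401; exercise value = 0.0000 ≤ continuation, so V_ud = 1.6401
Node dd (S = 39.38): continuation = e^(−0.05)·[0.5478·3.8125 + 0.4522·25.4688] = 12.9426; exercise value = 15.6250 > continuation, so V_dd = 15.6250 (exercise)
Node u (S = 91): continuation = e^(−0.05)·[0.5478·0.0000 + 0.4522·1.6401] = 0.7055; exercise value = 0.0000 ≤ continuation, so V_u = 0.7055
Node d (S = 52.5): continuation = e^(−0.05)·[0.5478·1.6401 + 0.4522·15.6250] = 7.5761; exercise value = 2.5000 ≤ continuation, so V_d = 7.5761
Node 0 (S = 70): continuation = e^(−0.05)·[0.5478·0.7055 + 0.4522·7.5761] = 3.6267; exercise value = 0.0000 ≤ continuation, so V_0 = 3.6267

$3.63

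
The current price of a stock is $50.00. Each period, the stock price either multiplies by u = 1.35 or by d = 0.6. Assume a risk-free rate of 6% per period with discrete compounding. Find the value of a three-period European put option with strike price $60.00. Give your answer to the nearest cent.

$12.59

Risk-neutral probability p = (1 + 0.06 − 0.6)/(1.35 − 0.6) = 0.4600/0.7500 = 0.6133
Terminal stock prices: S_uuu = 123, S_uud = 54.68, S_udd = 24.3, S_ddd = 10.8
Terminal payoffs (K − S): max(-63.02, 0) = 0, max(5.325, 0) = 5.325, max(35.7, 0) = 35.7, max(49.2, 0) = 49.2
Node uu (S = 91.13): V_uu = 1/1.06·[0.6133·0.0000 + 0.3867·5.3250] = 1.9425
Node ud (S = 40.5): V_ud = 1/1.06·[0.6133·5.3250 + 0.3867·35.7000] = 16.1038
Node dd (S = 18): V_dd = 1/1.06·[0.6133·35.7000 + 0.3867·49.2000] = 38.6038
Node u (S = 67.5): V_u = 1/1.06·[0.6133·1.9425 + 0.3867·16.1038] = 6.9983
Node d (S = 30): V_d = 1/1.06·[0.6133·16.1038 + 0.3867·38.6038] = 23.3998
Node 0 (S = 50): V_0 = 1/1.06·[0.6133·6.9983 + 0.3867·23.3998] = 12.5851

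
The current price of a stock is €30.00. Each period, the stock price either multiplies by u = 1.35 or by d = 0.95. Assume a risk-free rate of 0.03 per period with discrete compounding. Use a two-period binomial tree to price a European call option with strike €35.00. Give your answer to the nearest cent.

€1.79

Risk-neutral probability p = (1 + 0.03 − 0.95)/(1.35 − 0.95) = 0.0800/0.4000 = 0.2000
Terminal stock prices: S_uu = 54.68, S_ud = 38.48, S_dd = 27.07
Terminal payoffs (S − K): max(19.68, 0) = 19.68, max(3.475, 0) = 3.475, max(-7.925, 0) = 0
Node u (S = 40.5): V_u = 1/1.03·[0.2000·19.6750 + 0.8000·3.4750] = 6.5194
Node d (S = 28.5): V_d = 1/1.03·[0.2000·3.4750 + 0.8000·0.0000] = 0.6748
Node 0 (S = 30): V_0 = 1/1.03·[0.2000·6.5194 + 0.8000·0.6748] = 1.7900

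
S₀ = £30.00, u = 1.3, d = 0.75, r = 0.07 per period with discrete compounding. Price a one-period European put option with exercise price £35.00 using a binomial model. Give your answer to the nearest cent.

£4.89

Risk-neutral probability p = (1 + 0.07 − 0.75)/(1.3 − 0.75) = 0.3200/0.5500 = 0.5818
Terminal stock prices: S_u = 39, S_d = 22.5
Terminal payoffs (K − S): max(-4, 0) = 0, max(12.5, 0) = 12.5
Node 0 (S = 30): V_0 = 1/1.07·[0.5818·0.0000 + 0.4182·12.5000] = 4.8853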